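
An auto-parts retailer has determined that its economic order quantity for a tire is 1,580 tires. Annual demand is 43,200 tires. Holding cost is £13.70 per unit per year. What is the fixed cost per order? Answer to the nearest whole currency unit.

Squaring Q* = √(2DS/H) gives Q*² = 2DS/H.
From Q* = √(2DS/H): S = Q*²H / (2D) = 1,580² × 13.7 / (2 × 43,200) = 395.8412.

S ≈ £396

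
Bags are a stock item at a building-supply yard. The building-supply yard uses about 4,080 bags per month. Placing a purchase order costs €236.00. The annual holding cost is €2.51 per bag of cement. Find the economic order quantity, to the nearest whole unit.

Q* ≈ 3,034 bags

Annual demand D = 4,080 × 12 = 48,960.
EOQ = √(2DS / H) = √(2 × 48,960 × 236 / 2.51).
= √(23,109,120 / 2.51) = √9,206,820.7171 ≈ 3034.274.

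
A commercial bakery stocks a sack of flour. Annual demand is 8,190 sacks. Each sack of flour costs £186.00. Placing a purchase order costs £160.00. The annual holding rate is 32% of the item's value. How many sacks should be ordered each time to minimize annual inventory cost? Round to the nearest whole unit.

Holding cost H = 0.32 × £186.00 = £59.5200 per unit per year.
EOQ = √(2DS / H) = √(2 × 8,190 × 160 / 59.52).
= √(2,620,800 / 59.52) = √44,032.2581 ≈ 209.839.

Q* ≈ 210 sacks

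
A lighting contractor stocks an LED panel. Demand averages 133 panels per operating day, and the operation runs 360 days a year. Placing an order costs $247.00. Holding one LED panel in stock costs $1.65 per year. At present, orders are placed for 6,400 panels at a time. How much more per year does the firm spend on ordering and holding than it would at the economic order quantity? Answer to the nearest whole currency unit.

Annual demand D = 133 × 360 = 47,880.
EOQ = √(2DS/H) = √(2 × 47,880 × 247 / 1.65) ≈ 3786.16.
Cost at Q* = (D/Q*)S + (Q*/2)H = √(2DSH) ≈ $6,247.16.
Cost at Q = 6,400: (47,880/6,400)×247 + (6,400/2)×1.65 = $1,847.87 + $5,280.00 = $7,127.87.
Excess = $7,127.87 − $6,247.16 = $880.71.

Extra cost ≈ $881 per year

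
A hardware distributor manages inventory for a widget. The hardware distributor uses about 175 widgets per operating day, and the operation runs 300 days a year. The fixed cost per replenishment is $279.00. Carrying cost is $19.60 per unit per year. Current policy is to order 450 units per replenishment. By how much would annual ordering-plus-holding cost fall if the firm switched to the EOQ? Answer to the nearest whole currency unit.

Extra cost ≈ $12,998 per year

Annual demand D = 175 × 300 = 52,500.
EOQ = √(2DS/H) = √(2 × 52,500 × 279 / 19.6) ≈ 1222.56.
Cost at Q* = (D/Q*)S + (Q*/2)H = √(2DSH) ≈ $23,962.10.
Cost at Q = 450: (52,500/450)×279 + (450/2)×19.6 = $32,550.00 + $4,410.00 = $36,960.00.
Excess = $36,960.00 − $23,962.10 = $12,997.90.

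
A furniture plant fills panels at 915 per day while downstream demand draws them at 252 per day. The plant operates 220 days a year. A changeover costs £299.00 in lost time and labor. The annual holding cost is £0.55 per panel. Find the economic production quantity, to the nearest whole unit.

Q* ≈ 9,121 panels

Annual demand D = 252 × 220 = 55,440.
Production build-up factor (1 − d/p) = 1 − 252/915 = 0.7246.
Q* = √(2DS / (H(1 − d/p))) = √(2 × 55,440 × 299 / (0.55 × 0.7246)).
= √(33,153,120 / 0.3985) ≈ 9120.836.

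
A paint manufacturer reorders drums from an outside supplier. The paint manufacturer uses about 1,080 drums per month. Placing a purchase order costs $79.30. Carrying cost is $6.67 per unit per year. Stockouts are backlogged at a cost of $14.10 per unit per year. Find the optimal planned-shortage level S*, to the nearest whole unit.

S* ≈ 216 drums

Annual demand D = 1,080 × 12 = 12,960.
With planned backorders, Q* = √(2DS/H) · √((H+B)/B).
√(2DS/H) = √(2 × 12,960 × 79.3 / 6.67) = 555.125.
√((H+B)/B) = √((6.67+14.1)/14.1) = 1.2137.
Q* ≈ 673.752.
S* = Q* · H/(H+B) = 673.752 × 6.67/20.77 ≈ 216.366.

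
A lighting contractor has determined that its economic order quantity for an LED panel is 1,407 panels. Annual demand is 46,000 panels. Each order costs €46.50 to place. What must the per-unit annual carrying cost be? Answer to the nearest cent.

The basic EOQ model gives Q* = √(2DS/H); rearrange for the unknown.
From Q* = √(2DS/H): H = 2DS / Q*² = 2 × 46,000 × 46.5 / 1,407² = 2.1610.

H ≈ €2.16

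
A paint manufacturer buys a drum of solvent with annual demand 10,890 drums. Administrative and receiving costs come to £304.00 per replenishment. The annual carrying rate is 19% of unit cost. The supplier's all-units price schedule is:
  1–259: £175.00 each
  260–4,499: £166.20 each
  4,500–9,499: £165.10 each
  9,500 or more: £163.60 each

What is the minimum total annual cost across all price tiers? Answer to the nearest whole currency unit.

TC* ≈ £1,824,378

Holding cost per unit per year at price C is H = 0.19·C.
Evaluate total cost at each tier's feasible EOQ or, if the EOQ is below the tier, at the tier's minimum quantity.
Tier 1 (£175.00): EOQ = 446.2 exceeds tier's upper bound 259, so this tier is dominated.
EOQ at £166.20 = 457.9 (feasible in tier 2): TC = 10,890×£166.20 + (10,890/457.9)×304 + (457.9/2)×0.19×£166.20 = £1,824,377.66.
EOQ at £165.10 = 459.4 < 4500, so use break Q=4500: TC = 10,890×£165.10 + (10,890/4500.0)×304 + (4500.0/2)×0.19×£165.10 = £1,869,254.93.
EOQ at £163.60 = 461.5 < 9500, so use break Q=9500: TC = 10,890×£163.60 + (10,890/9500.0)×304 + (9500.0/2)×0.19×£163.60 = £1,929,601.48.
Lowest total cost among the candidates is at Q = 457.9.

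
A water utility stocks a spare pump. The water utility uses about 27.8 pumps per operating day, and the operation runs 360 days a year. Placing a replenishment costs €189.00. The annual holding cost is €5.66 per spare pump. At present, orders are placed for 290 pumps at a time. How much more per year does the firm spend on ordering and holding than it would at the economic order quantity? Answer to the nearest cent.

Extra cost ≈ €2,715.85 per year

Annual demand D = 27.8 × 360 = 10,008.
EOQ = √(2DS/H) = √(2 × 10,008 × 189 / 5.66) ≈ 817.54.
Cost at Q* = (D/Q*)S + (Q*/2)H = √(2DSH) ≈ €4,627.30.
Cost at Q = 290: (10,008/290)×189 + (290/2)×5.66 = €6,522.46 + €820.70 = €7,343.16.
Excess = €7,343.16 − €4,627.30 = €2,715.85.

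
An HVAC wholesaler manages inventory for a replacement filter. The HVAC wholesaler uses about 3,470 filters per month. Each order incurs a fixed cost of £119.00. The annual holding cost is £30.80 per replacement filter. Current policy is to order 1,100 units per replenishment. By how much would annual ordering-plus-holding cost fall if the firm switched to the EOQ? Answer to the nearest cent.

Extra cost ≈ £3,973.63 per year

Annual demand D = 3,470 × 12 = 41,640.
EOQ = √(2DS/H) = √(2 × 41,640 × 119 / 30.8) ≈ 567.24.
Cost at Q* = (D/Q*)S + (Q*/2)H = √(2DSH) ≈ £17,471.06.
Cost at Q = 1,100: (41,640/1,100)×119 + (1,100/2)×30.8 = £4,504.69 + £16,940.00 = £21,444.69.
Excess = £21,444.69 − £17,471.06 = £3,973.63.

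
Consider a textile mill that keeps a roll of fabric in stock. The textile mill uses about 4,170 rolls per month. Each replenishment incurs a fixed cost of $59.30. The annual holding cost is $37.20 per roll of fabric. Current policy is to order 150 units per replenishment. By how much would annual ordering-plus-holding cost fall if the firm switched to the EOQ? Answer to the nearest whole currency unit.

Extra cost ≈ $7,714 per year

Annual demand D = 4,170 × 12 = 50,040.
EOQ = √(2DS/H) = √(2 × 50,040 × 59.3 / 37.2) ≈ 399.42.
Cost at Q* = (D/Q*)S + (Q*/2)H = √(2DSH) ≈ $14,858.41.
Cost at Q = 150: (50,040/150)×59.3 + (150/2)×37.2 = $19,782.48 + $2,790.00 = $22,572.48.
Excess = $22,572.48 − $14,858.41 = $7,714.07.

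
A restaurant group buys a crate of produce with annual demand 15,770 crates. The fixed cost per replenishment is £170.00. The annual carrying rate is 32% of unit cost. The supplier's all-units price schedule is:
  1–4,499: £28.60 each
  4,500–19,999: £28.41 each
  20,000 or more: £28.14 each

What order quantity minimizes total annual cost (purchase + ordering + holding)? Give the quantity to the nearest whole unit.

Holding cost per unit per year at price C is H = 0.32·C.
Candidates are each tier's EOQ (if it falls in that tier) and each price-break quantity.
EOQ at £28.60 = 765.4 (feasible in tier 1): TC = 15,770×£28.60 + (15,770/765.4)×170 + (765.4/2)×0.32×£28.60 = £458,027.08.
EOQ at £28.41 = 768.0 < 4500, so use break Q=4500: TC = 15,770×£28.41 + (15,770/4500.0)×170 + (4500.0/2)×0.32×£28.41 = £469,076.66.
EOQ at £28.14 = 771.6 < 20000, so use break Q=20000: TC = 15,770×£28.14 + (15,770/20000.0)×170 + (20000.0/2)×0.32×£28.14 = £533,949.84.
Lowest total cost is £458,027.08 at Q = 765.4.

Q* ≈ 765 crates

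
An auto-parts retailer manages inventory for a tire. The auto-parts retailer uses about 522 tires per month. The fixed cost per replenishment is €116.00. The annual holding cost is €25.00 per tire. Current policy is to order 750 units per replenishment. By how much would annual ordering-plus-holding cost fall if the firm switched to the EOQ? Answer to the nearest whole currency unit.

Extra cost ≈ €4,316 per year

Annual demand D = 522 × 12 = 6,264.
EOQ = √(2DS/H) = √(2 × 6,264 × 116 / 25) ≈ 241.10.
Cost at Q* = (D/Q*)S + (Q*/2)H = √(2DSH) ≈ €6,027.54.
Cost at Q = 750: (6,264/750)×116 + (750/2)×25 = €968.83 + €9,375.00 = €10,343.83.
Excess = €10,343.83 − €6,027.54 = €4,316.30.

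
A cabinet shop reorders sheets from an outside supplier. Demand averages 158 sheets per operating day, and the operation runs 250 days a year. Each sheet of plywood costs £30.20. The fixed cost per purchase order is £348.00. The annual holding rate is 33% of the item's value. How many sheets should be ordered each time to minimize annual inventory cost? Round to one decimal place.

Annual demand D = 158 × 250 = 39,500.
Holding cost H = 0.33 × £30.20 = £9.9660 per unit per year.
EOQ = √(2DS / H) = √(2 × 39,500 × 348 / 9.966).
= √(27,492,000 / 9.966) = √2,758,579.1692 ≈ 1660.897.

Q* ≈ 1,660.9 sheets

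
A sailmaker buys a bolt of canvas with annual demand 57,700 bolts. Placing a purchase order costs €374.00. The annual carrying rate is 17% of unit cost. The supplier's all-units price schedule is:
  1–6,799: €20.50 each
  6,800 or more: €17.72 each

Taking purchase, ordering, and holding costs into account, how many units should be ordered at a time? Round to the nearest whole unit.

Holding cost per unit per year at price C is H = 0.17·C.
Evaluate total cost at each tier's feasible EOQ or, if the EOQ is below the tier, at the tier's minimum quantity.
EOQ at €20.50 = 3519.1 (feasible in tier 1): TC = 57,700×€20.50 + (57,700/3519.1)×374 + (3519.1/2)×0.17×€20.50 = €1,195,114.22.
EOQ at €17.72 = 3785.1 < 6800, so use break Q=6800: TC = 57,700×€17.72 + (57,700/6800.0)×374 + (6800.0/2)×0.17×€17.72 = €1,035,859.66.
Lowest total cost is €1,035,859.66 at Q = 6800.0.

Q* ≈ 6,800 bolts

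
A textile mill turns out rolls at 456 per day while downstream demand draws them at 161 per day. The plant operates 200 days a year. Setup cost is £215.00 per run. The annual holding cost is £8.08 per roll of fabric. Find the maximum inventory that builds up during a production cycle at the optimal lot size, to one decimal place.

Annual demand D = 161 × 200 = 32,200.
Production build-up factor (1 − d/p) = 1 − 161/456 = 0.6469.
Q* = √(2DS / (H(1 − d/p))) = √(2 × 32,200 × 215 / (8.08 × 0.6469)).
= √(13,846,000 / 5.2272) ≈ 1627.526.
Maximum inventory = Q*(1 − d/p) = 1627.526 × 0.6469 ≈ 1052.895.

I_max ≈ 1,052.9 rolls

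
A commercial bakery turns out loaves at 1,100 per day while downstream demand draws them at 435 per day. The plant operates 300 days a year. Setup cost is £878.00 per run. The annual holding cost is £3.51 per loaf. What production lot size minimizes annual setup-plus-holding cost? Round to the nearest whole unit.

Q* ≈ 10,392 loaves

Annual demand D = 435 × 300 = 130,500.
Production build-up factor (1 − d/p) = 1 − 435/1,100 = 0.6045.
Q* = √(2DS / (H(1 − d/p))) = √(2 × 130,500 × 878 / (3.51 × 0.6045)).
= √(229,158,000 / 2.122) ≈ 10392.008.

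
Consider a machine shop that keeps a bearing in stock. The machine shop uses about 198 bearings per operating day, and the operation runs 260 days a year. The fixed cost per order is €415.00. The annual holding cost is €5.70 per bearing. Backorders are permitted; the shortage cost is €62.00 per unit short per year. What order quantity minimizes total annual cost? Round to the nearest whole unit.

Annual demand D = 198 × 260 = 51,480.
With planned backorders, Q* = √(2DS/H) · √((H+B)/B).
√(2DS/H) = √(2 × 51,480 × 415 / 5.7) = 2737.921.
√((H+B)/B) = √((5.7+62)/62) = 1.0450.
Q* ≈ 2861.010.

Q* ≈ 2,861 bearings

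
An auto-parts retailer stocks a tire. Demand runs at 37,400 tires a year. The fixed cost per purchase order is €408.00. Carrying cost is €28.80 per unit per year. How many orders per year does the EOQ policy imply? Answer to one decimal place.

N ≈ 36.3 orders per year

EOQ = √(2DS/H) = √(2 × 37,400 × 408 / 28.8) ≈ 1029.40.
Orders per year = D / Q* = 37,400 / 1029.40 ≈ 36.332.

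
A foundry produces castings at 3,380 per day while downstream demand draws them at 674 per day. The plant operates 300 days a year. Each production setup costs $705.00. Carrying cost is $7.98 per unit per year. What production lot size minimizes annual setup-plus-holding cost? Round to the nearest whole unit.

Annual demand D = 674 × 300 = 202,200.
Production build-up factor (1 − d/p) = 1 − 674/3,380 = 0.8006.
Q* = √(2DS / (H(1 − d/p))) = √(2 × 202,200 × 705 / (7.98 × 0.8006)).
= √(285,102,000 / 6.3887) ≈ 6680.257.

Q* ≈ 6,680 castings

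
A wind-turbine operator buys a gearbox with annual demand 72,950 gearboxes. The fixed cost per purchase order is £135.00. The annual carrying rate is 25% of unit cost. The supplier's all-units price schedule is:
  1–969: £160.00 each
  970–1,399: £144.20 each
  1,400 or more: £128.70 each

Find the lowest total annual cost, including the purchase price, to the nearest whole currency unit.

TC* ≈ £9,418,222

Holding cost per unit per year at price C is H = 0.25·C.
For each price level, check whether its EOQ is feasible; otherwise the best quantity at that price is the breakpoint.
EOQ at £160.00 = 701.7 (feasible in tier 1): TC = 72,950×£160.00 + (72,950/701.7)×135 + (701.7/2)×0.25×£160.00 = £11,700,068.84.
EOQ at £144.20 = 739.2 < 970, so use break Q=970: TC = 72,950×£144.20 + (72,950/970.0)×135 + (970.0/2)×0.25×£144.20 = £10,547,027.09.
EOQ at £128.70 = 782.4 < 1400, so use break Q=1400: TC = 72,950×£128.70 + (72,950/1400.0)×135 + (1400.0/2)×0.25×£128.70 = £9,418,221.96.
Lowest total cost among the candidates is at Q = 1400.0.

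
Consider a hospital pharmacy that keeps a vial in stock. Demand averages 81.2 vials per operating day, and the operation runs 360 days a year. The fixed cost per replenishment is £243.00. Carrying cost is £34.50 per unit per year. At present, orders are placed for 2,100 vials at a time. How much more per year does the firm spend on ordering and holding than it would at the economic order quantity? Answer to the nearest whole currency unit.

Extra cost ≈ £17,469 per year

Annual demand D = 81.2 × 360 = 29,232.
EOQ = √(2DS/H) = √(2 × 29,232 × 243 / 34.5) ≈ 641.71.
Cost at Q* = (D/Q*)S + (Q*/2)H = √(2DSH) ≈ £22,138.95.
Cost at Q = 2,100: (29,232/2,100)×243 + (2,100/2)×34.5 = £3,382.56 + £36,225.00 = £39,607.56.
Excess = £39,607.56 − £22,138.95 = £17,468.61.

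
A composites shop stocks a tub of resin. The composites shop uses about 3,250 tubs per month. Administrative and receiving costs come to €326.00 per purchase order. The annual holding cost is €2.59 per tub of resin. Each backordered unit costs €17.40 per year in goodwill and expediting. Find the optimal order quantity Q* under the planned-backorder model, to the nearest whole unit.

Q* ≈ 3,358 tubs

Annual demand D = 3,250 × 12 = 39,000.
With planned backorders, Q* = √(2DS/H) · √((H+B)/B).
√(2DS/H) = √(2 × 39,000 × 326 / 2.59) = 3133.331.
√((H+B)/B) = √((2.59+17.4)/17.4) = 1.0718.
Q* ≈ 3358.443.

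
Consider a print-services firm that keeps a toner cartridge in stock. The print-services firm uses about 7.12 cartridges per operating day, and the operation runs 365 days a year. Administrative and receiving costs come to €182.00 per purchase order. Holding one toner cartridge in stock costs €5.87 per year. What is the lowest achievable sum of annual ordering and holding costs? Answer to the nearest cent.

Annual demand D = 7.12 × 365 = 2,598.8.
EOQ = √(2DS/H) = √(2 × 2,598.8 × 182 / 5.87) ≈ 401.44.
At Q*, ordering cost (D/Q*)S equals holding cost (Q*/2)H, each = √(DSH/2).
Minimum total = √(2DSH) = √(2 × 2,598.8 × 182 × 5.87) ≈ 2356.439.

TC* ≈ €2,356.44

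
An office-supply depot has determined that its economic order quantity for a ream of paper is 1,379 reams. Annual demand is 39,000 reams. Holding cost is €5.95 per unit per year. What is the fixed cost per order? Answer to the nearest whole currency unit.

Squaring Q* = √(2DS/H) gives Q*² = 2DS/H.
From Q* = √(2DS/H): S = Q*²H / (2D) = 1,379² × 5.95 / (2 × 39,000) = 145.0611.

S ≈ €145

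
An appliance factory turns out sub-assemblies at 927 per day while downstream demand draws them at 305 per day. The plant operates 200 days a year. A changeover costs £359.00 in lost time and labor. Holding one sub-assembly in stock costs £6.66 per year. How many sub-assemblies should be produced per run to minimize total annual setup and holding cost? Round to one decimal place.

Q* ≈ 3,130.7 sub-assemblies

Annual demand D = 305 × 200 = 61,000.
Production build-up factor (1 − d/p) = 1 − 305/927 = 0.6710.
Q* = √(2DS / (H(1 − d/p))) = √(2 × 61,000 × 359 / (6.66 × 0.6710)).
= √(43,798,000 / 4.4687) ≈ 3130.651.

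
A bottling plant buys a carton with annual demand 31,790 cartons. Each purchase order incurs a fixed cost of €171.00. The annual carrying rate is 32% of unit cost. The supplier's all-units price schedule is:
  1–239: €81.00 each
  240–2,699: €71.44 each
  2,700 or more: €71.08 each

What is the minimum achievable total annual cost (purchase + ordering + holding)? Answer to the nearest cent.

TC* ≈ €2,286,842.96

Holding cost per unit per year at price C is H = 0.32·C.
For each price level, check whether its EOQ is feasible; otherwise the best quantity at that price is the breakpoint.
Tier 1 (€81.00): EOQ = 647.7 exceeds tier's upper bound 239, so this tier is dominated.
EOQ at €71.44 = 689.6 (feasible in tier 2): TC = 31,790×€71.44 + (31,790/689.6)×171 + (689.6/2)×0.32×€71.44 = €2,286,842.96.
EOQ at €71.08 = 691.4 < 2700, so use break Q=2700: TC = 31,790×€71.08 + (31,790/2700.0)×171 + (2700.0/2)×0.32×€71.08 = €2,292,353.13.
Lowest total cost among the candidates is at Q = 689.6.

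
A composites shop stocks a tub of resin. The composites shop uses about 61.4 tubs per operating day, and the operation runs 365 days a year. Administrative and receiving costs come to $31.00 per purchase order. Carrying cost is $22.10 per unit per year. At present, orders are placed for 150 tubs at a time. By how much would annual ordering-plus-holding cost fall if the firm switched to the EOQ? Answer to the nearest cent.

Extra cost ≈ $747.67 per year

Annual demand D = 61.4 × 365 = 22,411.
EOQ = √(2DS/H) = √(2 × 22,411 × 31 / 22.1) ≈ 250.74.
Cost at Q* = (D/Q*)S + (Q*/2)H = √(2DSH) ≈ $5,541.44.
Cost at Q = 150: (22,411/150)×31 + (150/2)×22.1 = $4,631.61 + $1,657.50 = $6,289.11.
Excess = $6,289.11 − $5,541.44 = $747.67.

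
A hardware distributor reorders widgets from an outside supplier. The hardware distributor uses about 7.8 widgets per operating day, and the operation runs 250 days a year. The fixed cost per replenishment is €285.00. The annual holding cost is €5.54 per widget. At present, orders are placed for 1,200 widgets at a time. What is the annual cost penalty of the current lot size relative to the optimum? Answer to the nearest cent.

Extra cost ≈ €1,305.65 per year

Annual demand D = 7.8 × 250 = 1,950.
EOQ = √(2DS/H) = √(2 × 1,950 × 285 / 5.54) ≈ 447.92.
Cost at Q* = (D/Q*)S + (Q*/2)H = √(2DSH) ≈ €2,481.47.
Cost at Q = 1,200: (1,950/1,200)×285 + (1,200/2)×5.54 = €463.12 + €3,324.00 = €3,787.12.
Excess = €3,787.12 − €2,481.47 = €1,305.65.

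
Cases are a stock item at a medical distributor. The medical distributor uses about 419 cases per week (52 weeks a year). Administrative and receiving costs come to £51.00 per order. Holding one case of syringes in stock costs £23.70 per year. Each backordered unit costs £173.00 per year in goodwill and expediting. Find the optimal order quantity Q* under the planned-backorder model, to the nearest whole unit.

Annual demand D = 419 × 52 = 21,788.
With planned backorders, Q* = √(2DS/H) · √((H+B)/B).
√(2DS/H) = √(2 × 21,788 × 51 / 23.7) = 306.221.
√((H+B)/B) = √((23.7+173)/173) = 1.0663.
Q* ≈ 326.523.

Q* ≈ 327 cases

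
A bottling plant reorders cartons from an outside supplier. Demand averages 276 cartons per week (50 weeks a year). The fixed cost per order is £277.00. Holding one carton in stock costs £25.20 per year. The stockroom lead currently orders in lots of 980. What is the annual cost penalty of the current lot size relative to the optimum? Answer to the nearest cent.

Extra cost ≈ £2,368.45 per year

Annual demand D = 276 × 50 = 13,800.
EOQ = √(2DS/H) = √(2 × 13,800 × 277 / 25.2) ≈ 550.80.
Cost at Q* = (D/Q*)S + (Q*/2)H = √(2DSH) ≈ £13,880.17.
Cost at Q = 980: (13,800/980)×277 + (980/2)×25.2 = £3,900.61 + £12,348.00 = £16,248.61.
Excess = £16,248.61 − £13,880.17 = £2,368.45.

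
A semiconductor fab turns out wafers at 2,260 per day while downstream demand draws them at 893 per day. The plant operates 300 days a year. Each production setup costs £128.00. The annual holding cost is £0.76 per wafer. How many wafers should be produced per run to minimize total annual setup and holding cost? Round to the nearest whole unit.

Annual demand D = 893 × 300 = 267,900.
Production build-up factor (1 − d/p) = 1 − 893/2,260 = 0.6049.
Q* = √(2DS / (H(1 − d/p))) = √(2 × 267,900 × 128 / (0.76 × 0.6049)).
= √(68,582,400 / 0.4597) ≈ 12214.326.

Q* ≈ 12,214 wafers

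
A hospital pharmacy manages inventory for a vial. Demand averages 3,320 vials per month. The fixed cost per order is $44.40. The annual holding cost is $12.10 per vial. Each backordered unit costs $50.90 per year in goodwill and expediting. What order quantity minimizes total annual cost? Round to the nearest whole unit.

Annual demand D = 3,320 × 12 = 39,840.
With planned backorders, Q* = √(2DS/H) · √((H+B)/B).
√(2DS/H) = √(2 × 39,840 × 44.4 / 12.1) = 540.721.
√((H+B)/B) = √((12.1+50.9)/50.9) = 1.1125.
Q* ≈ 601.568.

Q* ≈ 602 vials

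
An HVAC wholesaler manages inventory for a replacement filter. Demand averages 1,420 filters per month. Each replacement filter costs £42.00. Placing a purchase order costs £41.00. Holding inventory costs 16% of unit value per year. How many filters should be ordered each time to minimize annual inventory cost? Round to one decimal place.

Q* ≈ 456.0 filters

Annual demand D = 1,420 × 12 = 17,040.
Holding cost H = 0.16 × £42.00 = £6.7200 per unit per year.
EOQ = √(2DS / H) = √(2 × 17,040 × 41 / 6.72).
= √(1,397,280 / 6.72) = √207,928.5714 ≈ 455.992.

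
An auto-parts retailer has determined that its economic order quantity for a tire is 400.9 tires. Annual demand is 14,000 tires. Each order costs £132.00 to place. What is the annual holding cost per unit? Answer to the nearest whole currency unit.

Squaring Q* = √(2DS/H) gives Q*² = 2DS/H.
From Q* = √(2DS/H): H = 2DS / Q*² = 2 × 14,000 × 132 / 400.9² = 22.9964.

H ≈ £23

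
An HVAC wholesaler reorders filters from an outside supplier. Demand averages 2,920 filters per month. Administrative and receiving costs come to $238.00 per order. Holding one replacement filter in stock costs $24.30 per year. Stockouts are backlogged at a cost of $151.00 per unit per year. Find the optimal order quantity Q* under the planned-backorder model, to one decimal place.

Q* ≈ 892.7 filters

Annual demand D = 2,920 × 12 = 35,040.
With planned backorders, Q* = √(2DS/H) · √((H+B)/B).
√(2DS/H) = √(2 × 35,040 × 238 / 24.3) = 828.481.
√((H+B)/B) = √((24.3+151)/151) = 1.0775.
Q* ≈ 892.658.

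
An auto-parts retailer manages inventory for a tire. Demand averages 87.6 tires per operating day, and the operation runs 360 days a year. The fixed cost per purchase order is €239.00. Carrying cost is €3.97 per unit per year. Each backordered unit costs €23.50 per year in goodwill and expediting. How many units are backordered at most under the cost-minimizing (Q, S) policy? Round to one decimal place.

S* ≈ 304.5 tires

Annual demand D = 87.6 × 360 = 31,536.
With planned backorders, Q* = √(2DS/H) · √((H+B)/B).
√(2DS/H) = √(2 × 31,536 × 239 / 3.97) = 1948.597.
√((H+B)/B) = √((3.97+23.5)/23.5) = 1.0812.
Q* ≈ 2106.771.
S* = Q* · H/(H+B) = 2106.771 × 3.97/27.47 ≈ 304.473.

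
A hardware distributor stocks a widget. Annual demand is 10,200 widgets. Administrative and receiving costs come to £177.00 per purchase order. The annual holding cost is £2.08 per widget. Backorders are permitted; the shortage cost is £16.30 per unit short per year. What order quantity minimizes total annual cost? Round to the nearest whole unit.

With planned backorders, Q* = √(2DS/H) · √((H+B)/B).
√(2DS/H) = √(2 × 10,200 × 177 / 2.08) = 1317.559.
√((H+B)/B) = √((2.08+16.3)/16.3) = 1.0619.
Q* ≈ 1399.101.

Q* ≈ 1,399 widgets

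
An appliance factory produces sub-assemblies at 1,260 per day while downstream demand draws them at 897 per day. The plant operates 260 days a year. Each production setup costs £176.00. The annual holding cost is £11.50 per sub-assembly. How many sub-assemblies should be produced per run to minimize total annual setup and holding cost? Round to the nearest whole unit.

Q* ≈ 4,978 sub-assemblies

Annual demand D = 897 × 260 = 233,220.
Production build-up factor (1 − d/p) = 1 − 897/1,260 = 0.2881.
Q* = √(2DS / (H(1 − d/p))) = √(2 × 233,220 × 176 / (11.5 × 0.2881)).
= √(82,093,440 / 3.3131) ≈ 4977.798.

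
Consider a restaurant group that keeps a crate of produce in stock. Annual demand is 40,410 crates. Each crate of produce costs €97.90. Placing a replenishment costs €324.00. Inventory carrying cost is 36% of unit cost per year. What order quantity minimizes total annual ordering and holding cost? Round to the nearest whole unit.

Q* ≈ 862 crates

Holding cost H = 0.36 × €97.90 = €35.2440 per unit per year.
EOQ = √(2DS / H) = √(2 × 40,410 × 324 / 35.244).
= √(26,185,680 / 35.244) = √742,982.6353 ≈ 861.964.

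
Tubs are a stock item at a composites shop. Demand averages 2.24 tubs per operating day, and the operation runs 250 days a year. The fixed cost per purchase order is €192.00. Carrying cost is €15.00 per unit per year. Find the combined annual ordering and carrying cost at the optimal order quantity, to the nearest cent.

Annual demand D = 2.24 × 250 = 560.
The optimal lot size = √(2DS/H) = √(2 × 560 × 192 / 15) ≈ 119.73.
At the optimum the two cost components are equal, so total cost = 2·(Q*/2)H = Q*·H.
Minimum total = √(2DSH) = √(2 × 560 × 192 × 15) ≈ 1795.996.

TC* ≈ €1,796.00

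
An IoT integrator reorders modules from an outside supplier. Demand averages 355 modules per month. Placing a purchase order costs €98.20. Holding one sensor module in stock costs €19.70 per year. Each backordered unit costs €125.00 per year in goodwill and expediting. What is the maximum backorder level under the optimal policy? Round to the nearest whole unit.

S* ≈ 30 modules

Annual demand D = 355 × 12 = 4,260.
With planned backorders, Q* = √(2DS/H) · √((H+B)/B).
√(2DS/H) = √(2 × 4,260 × 98.2 / 19.7) = 206.083.
√((H+B)/B) = √((19.7+125)/125) = 1.0759.
Q* ≈ 221.729.
S* = Q* · H/(H+B) = 221.729 × 19.7/144.7 ≈ 30.187.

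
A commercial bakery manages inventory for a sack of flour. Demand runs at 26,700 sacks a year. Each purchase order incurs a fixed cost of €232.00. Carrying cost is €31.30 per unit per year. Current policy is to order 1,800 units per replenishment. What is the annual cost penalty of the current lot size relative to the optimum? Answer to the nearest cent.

EOQ = √(2DS/H) = √(2 × 26,700 × 232 / 31.3) ≈ 629.13.
Cost at Q* = (D/Q*)S + (Q*/2)H = √(2DSH) ≈ €19,691.86.
Cost at Q = 1,800: (26,700/1,800)×232 + (1,800/2)×31.3 = €3,441.33 + €28,170.00 = €31,611.33.
Excess = €31,611.33 − €19,691.86 = €11,919.47.

Extra cost ≈ €11,919.47 per year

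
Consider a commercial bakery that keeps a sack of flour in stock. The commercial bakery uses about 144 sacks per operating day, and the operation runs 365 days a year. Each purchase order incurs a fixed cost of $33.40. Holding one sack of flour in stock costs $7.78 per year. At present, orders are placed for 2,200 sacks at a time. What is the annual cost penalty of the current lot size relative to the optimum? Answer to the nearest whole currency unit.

Extra cost ≈ $4,130 per year

Annual demand D = 144 × 365 = 52,560.
EOQ = √(2DS/H) = √(2 × 52,560 × 33.4 / 7.78) ≈ 671.78.
Cost at Q* = (D/Q*)S + (Q*/2)H = √(2DSH) ≈ $5,226.44.
Cost at Q = 2,200: (52,560/2,200)×33.4 + (2,200/2)×7.78 = $797.96 + $8,558.00 = $9,355.96.
Excess = $9,355.96 − $5,226.44 = $4,129.52.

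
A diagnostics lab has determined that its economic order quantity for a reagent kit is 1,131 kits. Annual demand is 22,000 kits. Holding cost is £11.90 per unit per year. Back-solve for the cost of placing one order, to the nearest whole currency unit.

Squaring Q* = √(2DS/H) gives Q*² = 2DS/H.
From Q* = √(2DS/H): S = Q*²H / (2D) = 1,131² × 11.9 / (2 × 22,000) = 345.9549.

S ≈ £346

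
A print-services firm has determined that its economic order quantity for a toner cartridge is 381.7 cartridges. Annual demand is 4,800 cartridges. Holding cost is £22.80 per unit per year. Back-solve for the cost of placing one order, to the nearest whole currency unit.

Invert the EOQ relation Q*² = 2DS/H.
From Q* = √(2DS/H): S = Q*²H / (2D) = 381.7² × 22.8 / (2 × 4,800) = 346.0254.

S ≈ £346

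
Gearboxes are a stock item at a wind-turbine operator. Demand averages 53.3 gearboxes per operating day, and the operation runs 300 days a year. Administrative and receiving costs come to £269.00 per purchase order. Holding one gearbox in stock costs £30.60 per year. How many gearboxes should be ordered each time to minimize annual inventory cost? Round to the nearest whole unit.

Q* ≈ 530 gearboxes

Annual demand D = 53.3 × 300 = 15,990.
EOQ = √(2DS / H) = √(2 × 15,990 × 269 / 30.6).
= √(8,602,620 / 30.6) = √281,131.3725 ≈ 530.218.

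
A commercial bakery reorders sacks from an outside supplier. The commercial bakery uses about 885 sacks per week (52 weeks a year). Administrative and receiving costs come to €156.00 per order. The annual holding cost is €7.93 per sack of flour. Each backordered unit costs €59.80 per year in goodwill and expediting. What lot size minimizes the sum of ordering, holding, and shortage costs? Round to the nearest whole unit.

Annual demand D = 885 × 52 = 46,020.
With planned backorders, Q* = √(2DS/H) · √((H+B)/B).
√(2DS/H) = √(2 × 46,020 × 156 / 7.93) = 1345.594.
√((H+B)/B) = √((7.93+59.8)/59.8) = 1.0642.
Q* ≈ 1432.036.

Q* ≈ 1,432 sacks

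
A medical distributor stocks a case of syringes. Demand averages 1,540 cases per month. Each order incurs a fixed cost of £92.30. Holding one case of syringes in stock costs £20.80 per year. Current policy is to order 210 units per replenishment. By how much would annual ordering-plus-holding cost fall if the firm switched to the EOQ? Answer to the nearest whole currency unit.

Annual demand D = 1,540 × 12 = 18,480.
EOQ = √(2DS/H) = √(2 × 18,480 × 92.3 / 20.8) ≈ 404.98.
Cost at Q* = (D/Q*)S + (Q*/2)H = √(2DSH) ≈ £8,423.61.
Cost at Q = 210: (18,480/210)×92.3 + (210/2)×20.8 = £8,122.40 + £2,184.00 = £10,306.40.
Excess = £10,306.40 − £8,423.61 = £1,882.79.

Extra cost ≈ £1,883 per year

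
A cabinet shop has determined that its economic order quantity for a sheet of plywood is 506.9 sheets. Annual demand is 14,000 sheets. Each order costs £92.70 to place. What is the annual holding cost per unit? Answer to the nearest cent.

The basic EOQ model gives Q* = √(2DS/H); rearrange for the unknown.
From Q* = √(2DS/H): H = 2DS / Q*² = 2 × 14,000 × 92.7 / 506.9² = 10.1017.

H ≈ £10.10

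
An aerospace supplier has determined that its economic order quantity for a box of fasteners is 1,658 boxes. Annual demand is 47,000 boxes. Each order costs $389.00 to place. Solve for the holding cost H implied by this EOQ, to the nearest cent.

The basic EOQ model gives Q* = √(2DS/H); rearrange for the unknown.
From Q* = √(2DS/H): H = 2DS / Q*² = 2 × 47,000 × 389 / 1,658² = 13.3017.

H ≈ $13.30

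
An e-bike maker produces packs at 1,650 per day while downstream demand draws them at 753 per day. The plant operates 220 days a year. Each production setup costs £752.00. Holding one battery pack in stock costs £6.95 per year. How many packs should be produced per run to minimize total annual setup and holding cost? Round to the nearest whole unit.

Annual demand D = 753 × 220 = 165,660.
Production build-up factor (1 − d/p) = 1 − 753/1,650 = 0.5436.
Q* = √(2DS / (H(1 − d/p))) = √(2 × 165,660 × 752 / (6.95 × 0.5436)).
= √(249,152,640 / 3.7783) ≈ 8120.562.

Q* ≈ 8,121 packs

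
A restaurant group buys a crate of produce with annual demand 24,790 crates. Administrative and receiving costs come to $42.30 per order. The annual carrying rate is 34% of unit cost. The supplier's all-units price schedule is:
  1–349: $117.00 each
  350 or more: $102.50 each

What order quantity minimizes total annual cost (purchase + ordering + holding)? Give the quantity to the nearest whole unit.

Holding cost per unit per year at price C is H = 0.34·C.
Evaluate total cost at each tier's feasible EOQ or, if the EOQ is below the tier, at the tier's minimum quantity.
EOQ at $117.00 = 229.6 (feasible in tier 1): TC = 24,790×$117.00 + (24,790/229.6)×42.3 + (229.6/2)×0.34×$117.00 = $2,909,563.89.
EOQ at $102.50 = 245.3 < 350, so use break Q=350: TC = 24,790×$102.50 + (24,790/350.0)×42.3 + (350.0/2)×0.34×$102.50 = $2,550,069.80.
Lowest total cost is $2,550,069.80 at Q = 350.0.

Q* ≈ 350 crates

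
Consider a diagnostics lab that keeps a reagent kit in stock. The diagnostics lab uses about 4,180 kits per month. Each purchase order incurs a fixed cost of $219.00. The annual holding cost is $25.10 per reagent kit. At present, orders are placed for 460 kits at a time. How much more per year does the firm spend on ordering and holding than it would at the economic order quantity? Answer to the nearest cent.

Annual demand D = 4,180 × 12 = 50,160.
EOQ = √(2DS/H) = √(2 × 50,160 × 219 / 25.1) ≈ 935.58.
Cost at Q* = (D/Q*)S + (Q*/2)H = √(2DSH) ≈ $23,482.95.
Cost at Q = 460: (50,160/460)×219 + (460/2)×25.1 = $23,880.52 + $5,773.00 = $29,653.52.
Excess = $29,653.52 − $23,482.95 = $6,170.57.

Extra cost ≈ $6,170.57 per year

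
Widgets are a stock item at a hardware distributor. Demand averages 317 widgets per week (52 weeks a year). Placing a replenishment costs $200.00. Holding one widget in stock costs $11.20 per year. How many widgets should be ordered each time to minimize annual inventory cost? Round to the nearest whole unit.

Annual demand D = 317 × 52 = 16,484.
EOQ = √(2DS / H) = √(2 × 16,484 × 200 / 11.2).
= √(6,593,600 / 11.2) = √588,714.2857 ≈ 767.277.

Q* ≈ 767 widgets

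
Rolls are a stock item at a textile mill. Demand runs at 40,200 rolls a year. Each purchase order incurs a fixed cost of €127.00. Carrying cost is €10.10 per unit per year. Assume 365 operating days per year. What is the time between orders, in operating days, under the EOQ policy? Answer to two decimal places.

The optimal lot size = √(2DS/H) = √(2 × 40,200 × 127 / 10.1) ≈ 1005.47.
Cycle time = Q*/D × 365 = 1005.47 / 40,200 × 365 ≈ 9.129 days.

T ≈ 9.13 days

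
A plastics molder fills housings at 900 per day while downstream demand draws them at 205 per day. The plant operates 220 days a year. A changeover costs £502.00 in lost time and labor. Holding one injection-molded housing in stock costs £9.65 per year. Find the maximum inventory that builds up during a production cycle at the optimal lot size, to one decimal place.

Annual demand D = 205 × 220 = 45,100.
Production build-up factor (1 − d/p) = 1 − 205/900 = 0.7722.
Q* = √(2DS / (H(1 − d/p))) = √(2 × 45,100 × 502 / (9.65 × 0.7722)).
= √(45,280,400 / 7.4519) ≈ 2465.019.
Maximum inventory = Q*(1 − d/p) = 2465.019 × 0.7722 ≈ 1903.543.

I_max ≈ 1,903.5 housings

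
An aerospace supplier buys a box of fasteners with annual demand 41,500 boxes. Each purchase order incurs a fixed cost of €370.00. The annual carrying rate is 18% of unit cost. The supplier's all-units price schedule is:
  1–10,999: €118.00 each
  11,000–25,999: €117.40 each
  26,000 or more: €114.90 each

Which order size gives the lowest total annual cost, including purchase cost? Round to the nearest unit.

Q* ≈ 1,202 boxes

Holding cost per unit per year at price C is H = 0.18·C.
Evaluate total cost at each tier's feasible EOQ or, if the EOQ is below the tier, at the tier's minimum quantity.
EOQ at €118.00 = 1202.4 (feasible in tier 1): TC = 41,500×€118.00 + (41,500/1202.4)×370 + (1202.4/2)×0.18×€118.00 = €4,922,539.78.
EOQ at €117.40 = 1205.5 < 11000, so use break Q=11000: TC = 41,500×€117.40 + (41,500/11000.0)×370 + (11000.0/2)×0.18×€117.40 = €4,989,721.91.
EOQ at €114.90 = 1218.6 < 26000, so use break Q=26000: TC = 41,500×€114.90 + (41,500/26000.0)×370 + (26000.0/2)×0.18×€114.90 = €5,037,806.58.
Lowest total cost is €4,922,539.78 at Q = 1202.4.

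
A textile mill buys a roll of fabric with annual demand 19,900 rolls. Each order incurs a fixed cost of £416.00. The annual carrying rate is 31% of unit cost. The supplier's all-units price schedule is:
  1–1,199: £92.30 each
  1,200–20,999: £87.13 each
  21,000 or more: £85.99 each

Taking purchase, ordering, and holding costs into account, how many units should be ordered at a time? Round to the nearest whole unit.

Q* ≈ 1,200 rolls

Holding cost per unit per year at price C is H = 0.31·C.
For each price level, check whether its EOQ is feasible; otherwise the best quantity at that price is the breakpoint.
EOQ at £92.30 = 760.7 (feasible in tier 1): TC = 19,900×£92.30 + (19,900/760.7)×416 + (760.7/2)×0.31×£92.30 = £1,858,535.56.
EOQ at £87.13 = 782.9 < 1200, so use break Q=1200: TC = 19,900×£87.13 + (19,900/1200.0)×416 + (1200.0/2)×0.31×£87.13 = £1,756,991.85.
EOQ at £85.99 = 788.1 < 21000, so use break Q=21000: TC = 19,900×£85.99 + (19,900/21000.0)×416 + (21000.0/2)×0.31×£85.99 = £1,991,492.66.
Lowest total cost is £1,756,991.85 at Q = 1200.0.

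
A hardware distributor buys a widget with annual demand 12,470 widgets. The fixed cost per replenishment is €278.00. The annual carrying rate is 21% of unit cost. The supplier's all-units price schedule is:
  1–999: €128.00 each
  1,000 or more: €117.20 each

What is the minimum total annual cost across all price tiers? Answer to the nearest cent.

Holding cost per unit per year at price C is H = 0.21·C.
Evaluate total cost at each tier's feasible EOQ or, if the EOQ is below the tier, at the tier's minimum quantity.
EOQ at €128.00 = 507.9 (feasible in tier 1): TC = 12,470×€128.00 + (12,470/507.9)×278 + (507.9/2)×0.21×€128.00 = €1,609,811.65.
EOQ at €117.20 = 530.8 < 1000, so use break Q=1000: TC = 12,470×€117.20 + (12,470/1000.0)×278 + (1000.0/2)×0.21×€117.20 = €1,477,256.66.
Lowest total cost among the candidates is at Q = 1000.0.

TC* ≈ €1,477,256.66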